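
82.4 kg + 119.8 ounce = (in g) 8.58e+04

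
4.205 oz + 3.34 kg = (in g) 3459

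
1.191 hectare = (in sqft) 1.282e+05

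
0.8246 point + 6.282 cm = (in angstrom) 6.311e+08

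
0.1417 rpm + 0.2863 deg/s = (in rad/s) 0.01984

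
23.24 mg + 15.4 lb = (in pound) 15.4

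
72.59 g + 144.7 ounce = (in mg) 4.175e+06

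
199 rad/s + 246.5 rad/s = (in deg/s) 2.553e+04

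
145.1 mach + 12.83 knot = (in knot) 9.605e+04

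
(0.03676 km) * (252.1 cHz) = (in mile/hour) 207.3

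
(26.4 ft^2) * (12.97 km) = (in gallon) 8.404e+06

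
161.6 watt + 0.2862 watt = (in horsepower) 0.2171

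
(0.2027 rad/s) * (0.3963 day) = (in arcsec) 1.432e+09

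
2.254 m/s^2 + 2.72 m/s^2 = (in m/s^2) 4.974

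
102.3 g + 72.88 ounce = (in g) 2168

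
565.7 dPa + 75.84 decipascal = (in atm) 0.0006332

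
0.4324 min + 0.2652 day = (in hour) 6.372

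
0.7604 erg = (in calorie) 1.817e-08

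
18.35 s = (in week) 3.034e-05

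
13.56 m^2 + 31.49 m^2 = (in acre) 0.01113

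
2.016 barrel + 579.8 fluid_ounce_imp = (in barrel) 2.12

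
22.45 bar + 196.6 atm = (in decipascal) 2.217e+08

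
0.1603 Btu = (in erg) 1.691e+09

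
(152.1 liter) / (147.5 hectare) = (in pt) 0.0002923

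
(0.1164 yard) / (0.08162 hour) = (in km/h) 0.001304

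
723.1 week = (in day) 5062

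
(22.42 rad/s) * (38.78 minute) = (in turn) 8303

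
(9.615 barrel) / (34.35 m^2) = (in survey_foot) 0.146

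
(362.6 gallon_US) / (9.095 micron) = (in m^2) 1.509e+05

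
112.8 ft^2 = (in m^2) 10.48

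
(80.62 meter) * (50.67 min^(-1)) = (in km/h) 245.1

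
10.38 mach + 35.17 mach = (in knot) 3.015e+04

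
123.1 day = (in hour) 2954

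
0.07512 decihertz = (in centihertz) 0.7512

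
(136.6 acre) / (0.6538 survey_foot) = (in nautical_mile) 1498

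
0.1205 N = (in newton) 0.1205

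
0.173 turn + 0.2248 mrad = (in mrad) 1087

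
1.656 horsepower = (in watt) 1235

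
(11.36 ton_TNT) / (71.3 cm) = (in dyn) 6.666e+15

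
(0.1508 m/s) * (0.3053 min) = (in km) 0.002762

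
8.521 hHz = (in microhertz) 8.521e+08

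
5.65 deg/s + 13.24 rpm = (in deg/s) 85.09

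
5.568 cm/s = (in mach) 0.0001635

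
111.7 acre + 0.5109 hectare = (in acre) 113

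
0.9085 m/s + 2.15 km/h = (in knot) 2.927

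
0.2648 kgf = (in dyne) 2.597e+05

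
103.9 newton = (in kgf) 10.59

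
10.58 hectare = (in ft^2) 1.139e+06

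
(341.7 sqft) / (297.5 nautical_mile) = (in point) 0.1633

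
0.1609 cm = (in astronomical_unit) 1.076e-14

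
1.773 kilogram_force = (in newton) 17.39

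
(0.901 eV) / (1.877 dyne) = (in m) 7.691e-15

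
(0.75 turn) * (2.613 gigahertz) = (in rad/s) 1.231e+10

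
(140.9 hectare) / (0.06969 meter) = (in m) 2.022e+07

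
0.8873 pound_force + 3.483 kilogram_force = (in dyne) 3.81e+06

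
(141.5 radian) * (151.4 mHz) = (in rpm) 204.6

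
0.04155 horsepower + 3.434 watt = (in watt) 34.42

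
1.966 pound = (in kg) 0.8918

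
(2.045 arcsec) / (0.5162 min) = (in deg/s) 1.834e-05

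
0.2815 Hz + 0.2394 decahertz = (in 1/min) 160.5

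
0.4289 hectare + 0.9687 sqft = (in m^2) 4289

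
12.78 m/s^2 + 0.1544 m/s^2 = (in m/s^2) 12.93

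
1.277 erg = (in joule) 1.277e-07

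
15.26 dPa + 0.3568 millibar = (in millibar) 0.3721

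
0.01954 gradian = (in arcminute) 1.055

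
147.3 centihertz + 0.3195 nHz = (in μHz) 1.473e+06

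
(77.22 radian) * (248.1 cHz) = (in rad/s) 191.6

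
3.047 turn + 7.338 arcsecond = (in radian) 19.14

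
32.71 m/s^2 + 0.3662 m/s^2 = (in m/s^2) 33.08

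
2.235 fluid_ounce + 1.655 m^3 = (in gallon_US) 437.2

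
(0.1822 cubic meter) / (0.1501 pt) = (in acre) 0.8503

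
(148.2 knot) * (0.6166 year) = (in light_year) 1.567e-07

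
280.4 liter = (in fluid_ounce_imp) 9869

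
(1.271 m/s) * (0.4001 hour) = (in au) 1.224e-08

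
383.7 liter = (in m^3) 0.3837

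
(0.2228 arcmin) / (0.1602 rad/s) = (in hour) 1.124e-07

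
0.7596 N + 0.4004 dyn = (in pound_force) 0.1708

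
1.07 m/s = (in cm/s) 107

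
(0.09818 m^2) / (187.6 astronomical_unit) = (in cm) 3.498e-13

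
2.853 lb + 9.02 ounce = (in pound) 3.417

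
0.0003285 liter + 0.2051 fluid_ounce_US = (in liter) 0.006394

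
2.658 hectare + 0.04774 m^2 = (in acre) 6.568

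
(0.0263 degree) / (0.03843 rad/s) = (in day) 1.382e-07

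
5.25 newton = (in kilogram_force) 0.5354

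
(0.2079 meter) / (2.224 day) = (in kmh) 3.895e-06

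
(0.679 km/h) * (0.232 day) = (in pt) 1.072e+07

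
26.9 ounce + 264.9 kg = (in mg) 2.657e+08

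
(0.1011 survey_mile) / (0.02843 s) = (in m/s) 5723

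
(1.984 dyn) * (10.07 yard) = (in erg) 1827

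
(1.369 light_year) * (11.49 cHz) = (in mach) 4.37e+12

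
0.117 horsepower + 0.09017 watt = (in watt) 87.34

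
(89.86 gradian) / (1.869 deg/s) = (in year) 1.372e-06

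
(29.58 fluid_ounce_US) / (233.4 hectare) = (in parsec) 1.215e-26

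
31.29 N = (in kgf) 3.191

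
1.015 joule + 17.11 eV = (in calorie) 0.2426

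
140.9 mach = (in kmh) 1.727e+05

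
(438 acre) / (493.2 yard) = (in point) 1.114e+07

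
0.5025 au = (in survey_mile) 4.671e+07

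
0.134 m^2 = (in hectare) 1.34e-05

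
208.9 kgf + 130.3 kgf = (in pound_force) 747.8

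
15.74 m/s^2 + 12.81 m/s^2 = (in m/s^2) 28.55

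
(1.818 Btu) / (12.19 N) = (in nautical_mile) 0.08496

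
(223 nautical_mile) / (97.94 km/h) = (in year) 0.0004814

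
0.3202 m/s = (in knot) 0.6224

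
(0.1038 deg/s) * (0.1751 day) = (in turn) 4.362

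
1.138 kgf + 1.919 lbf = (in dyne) 1.97e+06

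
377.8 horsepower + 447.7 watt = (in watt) 2.822e+05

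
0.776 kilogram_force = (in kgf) 0.776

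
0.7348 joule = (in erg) 7.348e+06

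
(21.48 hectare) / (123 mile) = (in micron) 1.085e+06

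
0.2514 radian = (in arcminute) 864.2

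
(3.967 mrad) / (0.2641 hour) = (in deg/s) 0.0002391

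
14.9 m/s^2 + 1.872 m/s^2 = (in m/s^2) 16.77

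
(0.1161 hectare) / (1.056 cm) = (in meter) 1.099e+05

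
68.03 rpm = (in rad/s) 7.124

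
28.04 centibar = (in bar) 0.2804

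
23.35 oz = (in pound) 1.459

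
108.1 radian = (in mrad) 1.081e+05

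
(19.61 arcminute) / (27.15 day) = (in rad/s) 2.432e-09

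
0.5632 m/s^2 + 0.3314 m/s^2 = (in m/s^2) 0.8946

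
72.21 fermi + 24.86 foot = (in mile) 0.004708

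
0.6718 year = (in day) 245.2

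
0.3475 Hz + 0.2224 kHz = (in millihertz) 2.227e+05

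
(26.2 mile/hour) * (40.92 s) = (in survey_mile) 0.2978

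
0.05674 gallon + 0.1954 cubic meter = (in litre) 195.6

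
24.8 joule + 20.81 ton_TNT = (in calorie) 2.081e+10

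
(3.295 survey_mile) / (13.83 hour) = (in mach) 0.0003128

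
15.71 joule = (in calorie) 3.755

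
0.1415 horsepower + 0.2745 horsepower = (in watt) 310.2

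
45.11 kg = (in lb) 99.45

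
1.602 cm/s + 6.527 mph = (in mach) 0.008616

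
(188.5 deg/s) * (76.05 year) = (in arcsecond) 1.627e+15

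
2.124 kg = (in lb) 4.683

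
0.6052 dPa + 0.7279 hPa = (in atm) 0.000719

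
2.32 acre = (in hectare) 0.9389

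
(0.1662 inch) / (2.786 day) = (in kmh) 6.314e-08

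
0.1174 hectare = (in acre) 0.2901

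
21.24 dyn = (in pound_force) 4.775e-05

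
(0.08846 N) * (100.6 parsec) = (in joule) 2.746e+17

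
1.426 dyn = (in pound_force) 3.206e-06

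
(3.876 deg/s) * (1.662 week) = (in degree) 3.896e+06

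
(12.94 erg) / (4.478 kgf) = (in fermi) 2.947e+07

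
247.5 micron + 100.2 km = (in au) 6.698e-07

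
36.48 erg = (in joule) 3.648e-06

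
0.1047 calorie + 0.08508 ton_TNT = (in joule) 3.56e+08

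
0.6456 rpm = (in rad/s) 0.06761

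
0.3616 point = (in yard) 0.0001395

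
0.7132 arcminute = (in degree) 0.01189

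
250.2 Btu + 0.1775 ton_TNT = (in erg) 7.429e+15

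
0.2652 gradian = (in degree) 0.2387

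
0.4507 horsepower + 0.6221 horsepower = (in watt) 800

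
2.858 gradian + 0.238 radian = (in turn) 0.04502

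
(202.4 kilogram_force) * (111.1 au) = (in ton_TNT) 7.885e+06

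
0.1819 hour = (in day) 0.007579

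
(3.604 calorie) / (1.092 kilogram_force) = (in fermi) 1.408e+15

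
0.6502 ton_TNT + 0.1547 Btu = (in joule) 2.72e+09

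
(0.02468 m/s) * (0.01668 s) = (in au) 2.752e-15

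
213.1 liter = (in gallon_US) 56.3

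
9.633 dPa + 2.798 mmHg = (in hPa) 3.74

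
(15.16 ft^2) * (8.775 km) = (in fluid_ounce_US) 4.179e+08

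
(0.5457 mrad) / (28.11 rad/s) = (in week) 3.21e-11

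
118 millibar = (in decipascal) 1.18e+05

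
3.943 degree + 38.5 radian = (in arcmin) 1.326e+05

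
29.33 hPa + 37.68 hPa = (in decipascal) 6.701e+04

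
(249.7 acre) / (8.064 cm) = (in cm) 1.253e+09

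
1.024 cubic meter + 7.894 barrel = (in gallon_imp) 501.3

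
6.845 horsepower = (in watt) 5104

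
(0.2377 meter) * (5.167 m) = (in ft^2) 13.22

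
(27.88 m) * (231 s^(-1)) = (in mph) 1.441e+04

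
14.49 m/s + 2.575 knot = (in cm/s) 1581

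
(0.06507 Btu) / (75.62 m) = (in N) 0.9079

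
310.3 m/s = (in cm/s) 3.103e+04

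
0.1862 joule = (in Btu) 0.0001765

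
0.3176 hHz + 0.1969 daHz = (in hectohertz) 0.3373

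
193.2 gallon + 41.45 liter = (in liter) 772.8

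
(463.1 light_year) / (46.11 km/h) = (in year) 1.085e+10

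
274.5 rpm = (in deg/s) 1647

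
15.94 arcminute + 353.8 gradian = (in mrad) 5562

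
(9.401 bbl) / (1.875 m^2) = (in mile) 0.0004953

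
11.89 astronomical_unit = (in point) 5.042e+15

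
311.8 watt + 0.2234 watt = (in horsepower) 0.4184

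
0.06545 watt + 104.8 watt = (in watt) 104.9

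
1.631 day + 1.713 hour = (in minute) 2451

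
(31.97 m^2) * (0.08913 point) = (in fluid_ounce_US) 33.99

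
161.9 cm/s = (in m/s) 1.619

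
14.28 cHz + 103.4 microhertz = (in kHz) 0.0001429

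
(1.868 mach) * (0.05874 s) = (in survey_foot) 122.6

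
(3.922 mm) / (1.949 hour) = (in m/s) 5.59e-07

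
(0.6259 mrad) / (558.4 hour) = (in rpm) 2.973e-09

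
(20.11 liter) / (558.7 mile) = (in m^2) 2.237e-08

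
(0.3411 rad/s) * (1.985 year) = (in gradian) 1.359e+09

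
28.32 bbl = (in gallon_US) 1189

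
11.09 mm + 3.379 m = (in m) 3.39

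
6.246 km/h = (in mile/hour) 3.881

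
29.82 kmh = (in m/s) 8.283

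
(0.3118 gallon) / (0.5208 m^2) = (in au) 1.515e-14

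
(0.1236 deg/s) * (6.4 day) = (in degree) 6.835e+04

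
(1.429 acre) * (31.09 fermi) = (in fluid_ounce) 6.079e-06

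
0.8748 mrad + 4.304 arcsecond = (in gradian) 0.05702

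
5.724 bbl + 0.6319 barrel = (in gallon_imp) 222.3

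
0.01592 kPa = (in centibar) 0.01592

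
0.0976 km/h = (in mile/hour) 0.06065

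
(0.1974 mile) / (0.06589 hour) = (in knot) 2.603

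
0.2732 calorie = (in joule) 1.143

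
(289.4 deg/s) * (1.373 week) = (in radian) 4.194e+06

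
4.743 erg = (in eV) 2.96e+12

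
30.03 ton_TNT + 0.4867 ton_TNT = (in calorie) 3.052e+10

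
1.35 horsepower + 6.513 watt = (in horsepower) 1.359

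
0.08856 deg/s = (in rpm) 0.01476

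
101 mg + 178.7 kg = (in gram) 1.787e+05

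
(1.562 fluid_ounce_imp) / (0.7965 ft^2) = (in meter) 0.0005998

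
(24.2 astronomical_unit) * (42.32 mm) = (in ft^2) 1.649e+12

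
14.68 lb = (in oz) 234.9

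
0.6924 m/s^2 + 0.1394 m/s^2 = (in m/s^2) 0.8318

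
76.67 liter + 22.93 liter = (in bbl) 0.6265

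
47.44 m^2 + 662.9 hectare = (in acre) 1638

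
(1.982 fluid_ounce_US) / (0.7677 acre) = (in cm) 1.887e-06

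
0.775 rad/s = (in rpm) 7.401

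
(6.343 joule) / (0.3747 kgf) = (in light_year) 1.825e-16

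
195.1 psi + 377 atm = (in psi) 5735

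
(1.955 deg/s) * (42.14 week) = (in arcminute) 2.99e+09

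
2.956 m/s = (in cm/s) 295.6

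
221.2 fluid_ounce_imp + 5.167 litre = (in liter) 11.45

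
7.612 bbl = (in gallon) 319.7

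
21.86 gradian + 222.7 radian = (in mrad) 2.23e+05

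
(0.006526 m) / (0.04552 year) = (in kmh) 1.637e-08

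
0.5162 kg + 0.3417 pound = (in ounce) 23.68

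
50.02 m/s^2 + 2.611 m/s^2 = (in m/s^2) 52.63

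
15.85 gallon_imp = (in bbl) 0.4532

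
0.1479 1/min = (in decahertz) 0.0002465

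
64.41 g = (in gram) 64.41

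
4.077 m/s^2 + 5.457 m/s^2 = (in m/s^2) 9.534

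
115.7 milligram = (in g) 0.1157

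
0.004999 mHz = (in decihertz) 4.999e-05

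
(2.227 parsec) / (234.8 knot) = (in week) 9.406e+08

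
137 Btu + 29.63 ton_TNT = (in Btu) 1.175e+08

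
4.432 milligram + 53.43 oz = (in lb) 3.339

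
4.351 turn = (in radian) 27.34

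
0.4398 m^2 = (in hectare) 4.398e-05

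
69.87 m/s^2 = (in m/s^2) 69.87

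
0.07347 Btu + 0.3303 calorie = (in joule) 78.9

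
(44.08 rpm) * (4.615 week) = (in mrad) 1.288e+10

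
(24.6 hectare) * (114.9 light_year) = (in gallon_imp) 5.882e+25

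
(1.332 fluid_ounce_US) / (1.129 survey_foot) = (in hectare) 1.145e-08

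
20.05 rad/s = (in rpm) 191.5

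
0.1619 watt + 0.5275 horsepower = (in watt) 393.5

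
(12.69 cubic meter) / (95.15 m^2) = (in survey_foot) 0.4376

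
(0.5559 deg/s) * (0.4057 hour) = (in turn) 2.255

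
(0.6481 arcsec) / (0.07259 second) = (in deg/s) 0.00248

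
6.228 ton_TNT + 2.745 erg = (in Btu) 2.47e+07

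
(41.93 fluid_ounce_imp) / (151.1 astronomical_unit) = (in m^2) 5.271e-17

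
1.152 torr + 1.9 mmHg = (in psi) 0.05902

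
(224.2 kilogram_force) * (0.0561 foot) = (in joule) 37.6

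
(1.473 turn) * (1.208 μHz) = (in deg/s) 0.0006406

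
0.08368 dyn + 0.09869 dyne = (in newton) 1.824e-06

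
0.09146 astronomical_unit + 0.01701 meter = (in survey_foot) 4.489e+10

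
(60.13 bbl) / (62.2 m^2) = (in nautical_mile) 8.299e-05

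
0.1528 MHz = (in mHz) 1.528e+08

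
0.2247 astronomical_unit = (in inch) 1.323e+12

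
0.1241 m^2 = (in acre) 3.067e-05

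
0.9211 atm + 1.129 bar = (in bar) 2.062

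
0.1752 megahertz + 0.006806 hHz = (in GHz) 0.0001752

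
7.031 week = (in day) 49.22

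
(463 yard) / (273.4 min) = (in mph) 0.05773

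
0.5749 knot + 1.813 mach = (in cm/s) 6.176e+04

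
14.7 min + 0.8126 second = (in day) 0.01022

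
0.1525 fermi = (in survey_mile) 9.476e-20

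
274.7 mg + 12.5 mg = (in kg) 0.0002872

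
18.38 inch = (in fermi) 4.669e+14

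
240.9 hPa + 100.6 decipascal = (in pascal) 2.41e+04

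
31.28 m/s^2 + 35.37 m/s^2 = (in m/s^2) 66.65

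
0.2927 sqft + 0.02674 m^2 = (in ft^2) 0.5805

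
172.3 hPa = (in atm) 0.17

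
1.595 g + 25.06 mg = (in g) 1.62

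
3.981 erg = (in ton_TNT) 9.515e-17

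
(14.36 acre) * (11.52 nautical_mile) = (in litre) 1.24e+12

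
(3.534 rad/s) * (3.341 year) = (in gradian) 2.37e+10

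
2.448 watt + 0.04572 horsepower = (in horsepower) 0.049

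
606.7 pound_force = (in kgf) 275.2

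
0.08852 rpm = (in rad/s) 0.00927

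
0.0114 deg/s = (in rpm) 0.0019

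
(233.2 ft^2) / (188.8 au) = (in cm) 7.671e-11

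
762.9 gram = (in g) 762.9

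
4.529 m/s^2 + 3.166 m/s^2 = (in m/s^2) 7.695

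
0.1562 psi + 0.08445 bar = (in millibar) 95.22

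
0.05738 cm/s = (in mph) 0.001284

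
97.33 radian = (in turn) 15.49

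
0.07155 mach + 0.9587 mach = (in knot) 681.9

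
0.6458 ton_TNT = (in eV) 1.686e+28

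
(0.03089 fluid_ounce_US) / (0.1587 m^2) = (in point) 0.01632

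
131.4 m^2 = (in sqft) 1414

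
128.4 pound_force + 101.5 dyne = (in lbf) 128.4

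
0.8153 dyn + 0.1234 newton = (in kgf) 0.01258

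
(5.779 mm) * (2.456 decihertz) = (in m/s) 0.001419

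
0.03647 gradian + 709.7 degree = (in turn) 1.971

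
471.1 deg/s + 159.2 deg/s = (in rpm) 105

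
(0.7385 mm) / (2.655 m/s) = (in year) 8.82e-12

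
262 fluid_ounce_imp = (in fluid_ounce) 251.7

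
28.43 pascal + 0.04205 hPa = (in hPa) 0.3263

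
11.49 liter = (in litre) 11.49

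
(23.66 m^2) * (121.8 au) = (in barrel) 2.712e+15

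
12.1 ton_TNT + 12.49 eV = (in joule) 5.063e+10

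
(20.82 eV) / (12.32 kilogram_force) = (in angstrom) 2.761e-10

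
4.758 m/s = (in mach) 0.01397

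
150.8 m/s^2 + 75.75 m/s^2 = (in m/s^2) 226.6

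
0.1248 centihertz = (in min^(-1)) 0.07488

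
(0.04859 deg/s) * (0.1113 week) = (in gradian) 3634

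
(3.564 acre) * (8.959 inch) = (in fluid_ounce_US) 1.11e+08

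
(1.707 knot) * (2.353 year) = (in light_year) 6.888e-09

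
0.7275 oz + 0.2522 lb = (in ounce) 4.763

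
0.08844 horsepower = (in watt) 65.95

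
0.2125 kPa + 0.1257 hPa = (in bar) 0.002251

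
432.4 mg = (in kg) 0.0004324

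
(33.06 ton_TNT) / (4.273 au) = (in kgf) 0.02207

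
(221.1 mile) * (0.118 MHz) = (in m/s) 4.199e+10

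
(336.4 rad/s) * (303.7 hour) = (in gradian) 2.341e+10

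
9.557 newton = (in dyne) 9.557e+05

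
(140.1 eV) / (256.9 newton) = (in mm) 8.737e-17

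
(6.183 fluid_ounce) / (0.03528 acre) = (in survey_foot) 4.202e-06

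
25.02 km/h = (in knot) 13.51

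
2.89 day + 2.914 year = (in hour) 2.56e+04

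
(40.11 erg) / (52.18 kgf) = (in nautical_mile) 4.232e-12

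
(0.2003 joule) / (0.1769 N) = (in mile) 0.0007036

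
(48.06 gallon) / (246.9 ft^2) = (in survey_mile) 4.928e-06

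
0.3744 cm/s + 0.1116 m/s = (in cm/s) 11.53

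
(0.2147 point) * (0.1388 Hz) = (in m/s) 1.051e-05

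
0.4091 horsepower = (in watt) 305.1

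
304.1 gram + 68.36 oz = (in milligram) 2.242e+06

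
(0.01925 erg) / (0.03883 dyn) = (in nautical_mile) 2.677e-06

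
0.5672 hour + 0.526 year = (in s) 1.659e+07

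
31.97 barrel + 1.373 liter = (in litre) 5084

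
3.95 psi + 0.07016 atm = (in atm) 0.3389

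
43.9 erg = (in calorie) 1.049e-06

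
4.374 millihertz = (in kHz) 4.374e-06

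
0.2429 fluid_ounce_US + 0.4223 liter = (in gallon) 0.1135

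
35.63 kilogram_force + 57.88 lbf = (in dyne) 6.069e+07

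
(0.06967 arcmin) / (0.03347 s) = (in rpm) 0.005782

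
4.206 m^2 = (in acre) 0.001039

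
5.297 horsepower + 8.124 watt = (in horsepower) 5.308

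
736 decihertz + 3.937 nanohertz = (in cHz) 7360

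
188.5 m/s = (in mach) 0.5536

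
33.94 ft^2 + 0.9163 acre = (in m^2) 3711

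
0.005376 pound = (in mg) 2439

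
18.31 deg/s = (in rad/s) 0.3196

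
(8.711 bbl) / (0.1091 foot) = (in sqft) 448.3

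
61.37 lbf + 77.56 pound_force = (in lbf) 138.9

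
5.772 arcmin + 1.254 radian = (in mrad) 1256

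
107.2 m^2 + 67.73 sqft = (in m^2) 113.5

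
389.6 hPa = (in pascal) 3.896e+04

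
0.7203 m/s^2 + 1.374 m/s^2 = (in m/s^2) 2.094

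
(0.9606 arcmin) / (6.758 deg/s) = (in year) 7.512e-11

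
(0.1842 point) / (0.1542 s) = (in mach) 1.238e-06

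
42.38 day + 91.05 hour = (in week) 6.596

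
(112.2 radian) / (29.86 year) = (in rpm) 1.138e-06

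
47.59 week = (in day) 333.1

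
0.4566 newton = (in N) 0.4566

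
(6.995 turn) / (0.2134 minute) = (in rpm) 32.78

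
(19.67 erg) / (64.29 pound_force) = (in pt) 1.95e-05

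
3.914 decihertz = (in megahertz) 3.914e-07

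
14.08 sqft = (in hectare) 0.0001308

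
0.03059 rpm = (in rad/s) 0.003203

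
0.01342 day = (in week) 0.001917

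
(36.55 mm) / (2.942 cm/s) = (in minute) 0.02071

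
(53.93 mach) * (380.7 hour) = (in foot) 8.257e+10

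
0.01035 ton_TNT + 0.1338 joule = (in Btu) 4.104e+04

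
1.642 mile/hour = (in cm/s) 73.4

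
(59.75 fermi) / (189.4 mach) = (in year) 2.938e-26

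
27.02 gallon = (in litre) 102.3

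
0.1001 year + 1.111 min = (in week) 5.22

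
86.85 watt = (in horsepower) 0.1165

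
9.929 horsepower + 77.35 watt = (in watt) 7481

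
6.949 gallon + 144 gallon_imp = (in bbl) 4.283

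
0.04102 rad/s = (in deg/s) 2.35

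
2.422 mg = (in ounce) 8.543e-05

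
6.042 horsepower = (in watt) 4506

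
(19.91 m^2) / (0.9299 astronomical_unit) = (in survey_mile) 8.893e-14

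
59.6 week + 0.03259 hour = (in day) 417.2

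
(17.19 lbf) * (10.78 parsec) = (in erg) 2.543e+26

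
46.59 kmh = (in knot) 25.16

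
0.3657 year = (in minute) 1.922e+05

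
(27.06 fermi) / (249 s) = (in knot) 2.112e-16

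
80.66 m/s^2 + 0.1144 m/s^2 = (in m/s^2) 80.77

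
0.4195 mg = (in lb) 9.248e-07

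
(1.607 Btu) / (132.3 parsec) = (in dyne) 4.153e-11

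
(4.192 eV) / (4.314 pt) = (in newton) 4.413e-16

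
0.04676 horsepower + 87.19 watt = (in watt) 122.1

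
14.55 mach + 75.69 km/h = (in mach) 14.61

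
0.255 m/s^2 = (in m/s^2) 0.255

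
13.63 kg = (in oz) 480.8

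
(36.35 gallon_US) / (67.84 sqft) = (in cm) 2.183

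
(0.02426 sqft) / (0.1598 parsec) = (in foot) 1.5e-18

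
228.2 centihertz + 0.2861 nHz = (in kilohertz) 0.002282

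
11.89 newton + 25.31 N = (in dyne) 3.72e+06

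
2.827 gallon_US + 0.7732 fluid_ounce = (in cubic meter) 0.01072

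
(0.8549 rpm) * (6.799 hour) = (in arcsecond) 4.52e+08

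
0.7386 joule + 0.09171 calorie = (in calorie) 0.2682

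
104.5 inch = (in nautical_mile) 0.001433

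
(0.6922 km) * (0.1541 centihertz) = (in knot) 2.073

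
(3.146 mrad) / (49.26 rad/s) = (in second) 6.387e-05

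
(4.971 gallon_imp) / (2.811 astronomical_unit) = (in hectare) 5.374e-18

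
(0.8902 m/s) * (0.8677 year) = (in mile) 1.514e+04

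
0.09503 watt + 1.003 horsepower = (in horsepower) 1.003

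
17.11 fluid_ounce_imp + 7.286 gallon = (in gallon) 7.414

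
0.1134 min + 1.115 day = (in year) 0.003055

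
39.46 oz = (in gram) 1119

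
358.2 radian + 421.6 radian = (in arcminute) 2.681e+06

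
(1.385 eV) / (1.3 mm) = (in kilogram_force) 1.741e-17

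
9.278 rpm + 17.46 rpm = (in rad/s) 2.8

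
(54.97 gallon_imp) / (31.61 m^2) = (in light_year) 8.356e-19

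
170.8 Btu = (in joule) 1.802e+05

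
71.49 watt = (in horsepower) 0.09587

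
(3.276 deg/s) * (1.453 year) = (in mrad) 2.62e+09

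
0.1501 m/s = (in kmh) 0.5404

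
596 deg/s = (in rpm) 99.33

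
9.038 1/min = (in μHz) 1.506e+05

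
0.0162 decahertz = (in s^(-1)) 0.162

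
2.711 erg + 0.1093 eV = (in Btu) 2.57e-10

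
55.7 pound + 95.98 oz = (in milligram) 2.799e+07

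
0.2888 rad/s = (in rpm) 2.758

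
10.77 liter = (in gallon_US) 2.845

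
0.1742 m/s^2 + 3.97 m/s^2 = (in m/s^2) 4.144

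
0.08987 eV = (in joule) 1.44e-20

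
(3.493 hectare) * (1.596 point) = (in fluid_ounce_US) 6.65e+05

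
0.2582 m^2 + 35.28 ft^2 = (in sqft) 38.06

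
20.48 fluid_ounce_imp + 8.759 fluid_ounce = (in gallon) 0.2222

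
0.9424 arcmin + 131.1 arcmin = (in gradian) 2.445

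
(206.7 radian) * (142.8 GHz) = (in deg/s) 1.691e+15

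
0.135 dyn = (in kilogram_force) 1.377e-07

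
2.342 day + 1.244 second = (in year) 0.006416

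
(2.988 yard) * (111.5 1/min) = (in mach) 0.01491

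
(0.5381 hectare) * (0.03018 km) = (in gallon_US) 4.29e+07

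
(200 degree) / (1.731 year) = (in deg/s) 3.664e-06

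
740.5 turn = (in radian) 4653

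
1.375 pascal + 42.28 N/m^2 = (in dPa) 436.6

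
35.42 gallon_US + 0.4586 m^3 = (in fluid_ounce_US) 2.004e+04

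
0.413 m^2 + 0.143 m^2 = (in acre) 0.0001374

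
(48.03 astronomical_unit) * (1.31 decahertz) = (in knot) 1.83e+14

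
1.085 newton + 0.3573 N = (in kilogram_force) 0.1471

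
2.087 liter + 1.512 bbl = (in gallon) 64.06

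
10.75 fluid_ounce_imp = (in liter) 0.3054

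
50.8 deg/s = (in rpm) 8.467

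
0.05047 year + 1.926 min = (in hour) 442.1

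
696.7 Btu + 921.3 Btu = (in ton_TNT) 0.000408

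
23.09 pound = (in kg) 10.47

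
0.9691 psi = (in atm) 0.06594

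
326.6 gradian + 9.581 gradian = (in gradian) 336.2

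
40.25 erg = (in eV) 2.512e+13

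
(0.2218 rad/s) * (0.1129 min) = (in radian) 1.502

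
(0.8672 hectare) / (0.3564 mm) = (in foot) 7.983e+07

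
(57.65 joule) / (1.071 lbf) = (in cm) 1210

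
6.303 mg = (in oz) 0.0002223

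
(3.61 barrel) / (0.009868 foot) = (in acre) 0.04715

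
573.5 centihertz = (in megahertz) 5.735e-06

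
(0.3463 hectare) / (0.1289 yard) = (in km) 29.38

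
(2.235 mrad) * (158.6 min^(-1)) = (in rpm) 0.05642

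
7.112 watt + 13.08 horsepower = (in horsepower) 13.09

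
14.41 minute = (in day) 0.01001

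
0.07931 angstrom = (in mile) 4.928e-15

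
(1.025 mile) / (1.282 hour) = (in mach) 0.00105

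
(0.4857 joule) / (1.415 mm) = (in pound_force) 77.17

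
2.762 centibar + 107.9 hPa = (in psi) 1.966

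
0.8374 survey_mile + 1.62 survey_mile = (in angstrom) 3.955e+13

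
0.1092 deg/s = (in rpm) 0.0182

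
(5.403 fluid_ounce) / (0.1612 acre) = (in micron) 0.2449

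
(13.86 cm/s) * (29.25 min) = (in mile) 0.1511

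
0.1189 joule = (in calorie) 0.02842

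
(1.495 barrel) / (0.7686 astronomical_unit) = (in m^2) 2.067e-12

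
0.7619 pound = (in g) 345.6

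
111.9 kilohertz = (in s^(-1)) 1.119e+05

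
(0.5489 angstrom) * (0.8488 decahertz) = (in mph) 1.042e-09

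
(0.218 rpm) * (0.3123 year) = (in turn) 3.578e+04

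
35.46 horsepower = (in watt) 2.644e+04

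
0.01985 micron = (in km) 1.985e-11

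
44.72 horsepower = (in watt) 3.335e+04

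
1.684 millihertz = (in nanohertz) 1.684e+06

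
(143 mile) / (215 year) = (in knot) 6.598e-05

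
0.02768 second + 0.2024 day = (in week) 0.02891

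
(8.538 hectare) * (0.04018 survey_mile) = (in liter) 5.521e+09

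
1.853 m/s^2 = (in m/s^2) 1.853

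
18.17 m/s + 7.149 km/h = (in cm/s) 2016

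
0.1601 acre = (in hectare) 0.06479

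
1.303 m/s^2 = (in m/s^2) 1.303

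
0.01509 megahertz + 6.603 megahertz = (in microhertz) 6.618e+12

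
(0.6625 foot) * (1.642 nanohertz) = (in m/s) 3.316e-10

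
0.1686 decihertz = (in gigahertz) 1.686e-11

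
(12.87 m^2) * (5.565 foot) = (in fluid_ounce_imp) 7.683e+05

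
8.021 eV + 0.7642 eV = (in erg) 1.408e-11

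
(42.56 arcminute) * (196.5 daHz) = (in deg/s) 1394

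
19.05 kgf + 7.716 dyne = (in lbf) 42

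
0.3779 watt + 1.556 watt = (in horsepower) 0.002593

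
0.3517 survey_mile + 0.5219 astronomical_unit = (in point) 2.213e+14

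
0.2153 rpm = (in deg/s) 1.292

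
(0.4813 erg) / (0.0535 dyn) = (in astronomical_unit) 6.014e-13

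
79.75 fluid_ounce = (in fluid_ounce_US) 79.75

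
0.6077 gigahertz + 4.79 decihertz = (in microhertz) 6.077e+14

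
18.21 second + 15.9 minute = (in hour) 0.2701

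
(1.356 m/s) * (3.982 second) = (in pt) 1.531e+04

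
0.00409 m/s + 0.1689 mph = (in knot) 0.1547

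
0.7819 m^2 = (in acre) 0.0001932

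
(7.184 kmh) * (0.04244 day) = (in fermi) 7.317e+18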